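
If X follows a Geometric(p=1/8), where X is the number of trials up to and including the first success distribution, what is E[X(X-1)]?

E[X(X-1)] = E[X² - X] = E[X²] - E[X]
E[X] = 8
E[X²] = Var(X) + (E[X])² = 56 + (8)² = 120
E[X(X-1)] = 120 - 8 = 112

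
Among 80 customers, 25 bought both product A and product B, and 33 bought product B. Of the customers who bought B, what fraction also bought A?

P(A ∩ B) = 25/80 = 5/16
P(B) = 33/80
P(A|B) = P(A ∩ B) / P(B) = (5/16) / (33/80) = 25/33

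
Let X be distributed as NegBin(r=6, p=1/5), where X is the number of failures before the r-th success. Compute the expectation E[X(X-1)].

E[X(X-1)] = E[X² - X] = E[X²] - E[X]
E[X] = 24
E[X²] = Var(X) + (E[X])² = 120 + (24)² = 696
E[X(X-1)] = 696 - 24 = 672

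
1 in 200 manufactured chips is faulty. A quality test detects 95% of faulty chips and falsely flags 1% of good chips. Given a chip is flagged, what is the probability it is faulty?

Let D = the rare event, + = positive/flagged.
P(D) = 1/200
P(+|D) = 95/100 = 19/20
P(+|D') = 1/100
P(+) = P(+|D)P(D) + P(+|D')P(D')
     = \frac{19}{20} × \frac{1}{200} + \frac{1}{100} × \frac{199}{200}
     = \frac{147}{10000}
P(D|+) = P(+|D)P(D)/P(+) = \frac{95}{294}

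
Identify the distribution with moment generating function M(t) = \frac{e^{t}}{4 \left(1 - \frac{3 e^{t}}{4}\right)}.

The MGF M(t) = \frac{e^{t}}{4 \left(1 - \frac{3 e^{t}}{4}\right)} is the standard form for the Geometric distribution.
Comparing with the known MGF formula identifies: Geometric(p=1/4), X = trial number of first success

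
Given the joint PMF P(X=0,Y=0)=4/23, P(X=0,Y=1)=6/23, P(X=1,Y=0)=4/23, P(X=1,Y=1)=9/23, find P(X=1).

P(X=1) = P(X=1,Y=0) + P(X=1,Y=1)
= 4/23 + 9/23
= 13/23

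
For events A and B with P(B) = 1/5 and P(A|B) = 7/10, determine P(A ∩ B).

By definition, P(A|B) = P(A ∩ B) / P(B)
So P(A ∩ B) = P(A|B) × P(B)
= 7/10 × 1/5
= 7/50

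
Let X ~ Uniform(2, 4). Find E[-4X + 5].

For X ~ Uniform(2, 4):
E[X] = 3
E[-4X + 5] = -4 × E[X] + 5 = -7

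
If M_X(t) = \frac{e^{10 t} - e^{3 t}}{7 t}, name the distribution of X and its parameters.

The MGF M(t) = \frac{e^{10 t} - e^{3 t}}{7 t} is the standard form for the Uniform distribution.
Comparing with the known MGF formula identifies: Uniform(3, 10)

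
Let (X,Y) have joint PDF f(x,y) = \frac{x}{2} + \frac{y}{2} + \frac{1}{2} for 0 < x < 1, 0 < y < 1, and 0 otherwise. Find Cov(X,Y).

E[XY] = ∫∫ xy × f(x,y) dx dy = \frac{7}{24}
E[X] = \frac{13}{24}
E[Y] = \frac{13}{24}
Cov(X,Y) = E[XY] - E[X]E[Y] = - \frac{1}{576}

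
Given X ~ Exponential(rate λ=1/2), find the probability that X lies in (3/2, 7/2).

P(3/2 < X < 7/2) = ∫_{3/2}^{7/2} f(x) dx
where f(x) = \frac{e^{- \frac{x}{2}}}{2}
= - \frac{1 - e}{e^{\frac{7}{4}}}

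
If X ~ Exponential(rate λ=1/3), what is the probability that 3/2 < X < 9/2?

P(3/2 < X < 9/2) = ∫_{3/2}^{9/2} f(x) dx
where f(x) = \frac{e^{- \frac{x}{3}}}{3}
= - \frac{1 - e}{e^{\frac{3}{2}}}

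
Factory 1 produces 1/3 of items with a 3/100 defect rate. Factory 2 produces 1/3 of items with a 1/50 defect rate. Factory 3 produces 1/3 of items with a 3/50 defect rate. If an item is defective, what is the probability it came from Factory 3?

Using Bayes' theorem:
P(F1) = 1/3, P(D|F1) = 3/100
P(F2) = 1/3, P(D|F2) = 1/50
P(F3) = 1/3, P(D|F3) = 3/50
P(D) = P(D|F1)P(F1) + P(D|F2)P(F2) + P(D|F3)P(F3)
     = \frac{11}{300}
P(F3|D) = P(D|F3)P(F3) / P(D)
= \frac{6}{11}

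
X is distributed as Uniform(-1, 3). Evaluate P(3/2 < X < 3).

P(3/2 < X < 3) = ∫_{3/2}^{3} f(x) dx
where f(x) = \frac{1}{4}
= \frac{3}{8}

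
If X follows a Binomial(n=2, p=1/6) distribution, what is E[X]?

For X ~ Binomial(n=2, p=1/6), the expected value is:
E[X] = \frac{1}{3}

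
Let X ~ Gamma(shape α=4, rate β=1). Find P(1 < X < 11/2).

P(1 < X < 11/2) = ∫_{1}^{11/2} f(x) dx
where f(x) = \frac{x^{3} e^{- x}}{6}
= - \frac{2369}{48 e^{\frac{11}{2}}} + \frac{8}{3 e}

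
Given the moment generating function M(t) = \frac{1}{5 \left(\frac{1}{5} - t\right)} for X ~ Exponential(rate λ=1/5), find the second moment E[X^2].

To find E[X^2], compute M^(2)(0):
M^(1)(t) = \frac{1}{5 \left(\frac{1}{5} - t\right)^{2}}
M^(2)(t) = \frac{2}{5 \left(\frac{1}{5} - t\right)^{3}}
M^(2)(0) = 50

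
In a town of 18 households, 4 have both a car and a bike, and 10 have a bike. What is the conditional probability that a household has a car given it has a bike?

P(A ∩ B) = 4/18 = 2/9
P(B) = 10/18 = 5/9
P(A|B) = P(A ∩ B) / P(B) = (2/9) / (5/9) = 2/5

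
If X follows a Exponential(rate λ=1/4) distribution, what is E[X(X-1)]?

E[X(X-1)] = E[X² - X] = E[X²] - E[X]
E[X] = 4
E[X²] = Var(X) + (E[X])² = 16 + (4)² = 32
E[X(X-1)] = 32 - 4 = 28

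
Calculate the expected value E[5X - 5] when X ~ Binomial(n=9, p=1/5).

For X ~ Binomial(n=9, p=1/5):
E[X] = \frac{9}{5}
E[5X - 5] = 5 × E[X] - 5 = 4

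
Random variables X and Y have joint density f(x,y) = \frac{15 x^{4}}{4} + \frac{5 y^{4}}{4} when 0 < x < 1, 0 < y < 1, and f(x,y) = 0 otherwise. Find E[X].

E[X] = ∫_0^1 ∫_0^1 x × f(x,y) dy dx
= ∫_0^1 ∫_0^1 x × (\frac{15 x^{4}}{4} + \frac{5 y^{4}}{4}) dy dx
= \frac{3}{4}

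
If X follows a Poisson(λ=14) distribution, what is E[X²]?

Using the identity E[X²] = Var(X) + (E[X])²:
E[X] = 14
Var(X) = 14
E[X²] = 14 + (14)²
= 210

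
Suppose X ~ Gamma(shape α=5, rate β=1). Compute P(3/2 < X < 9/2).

P(3/2 < X < 9/2) = ∫_{3/2}^{9/2} f(x) dx
where f(x) = \frac{x^{4} e^{- x}}{24}
= \frac{-6131 + 563 e^{3}}{128 e^{\frac{9}{2}}}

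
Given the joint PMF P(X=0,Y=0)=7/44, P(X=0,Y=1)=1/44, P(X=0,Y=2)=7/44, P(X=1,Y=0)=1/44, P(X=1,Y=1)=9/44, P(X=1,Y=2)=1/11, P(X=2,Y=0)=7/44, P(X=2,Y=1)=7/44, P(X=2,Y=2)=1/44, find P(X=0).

P(X=0) = P(X=0,Y=0) + P(X=0,Y=1) + P(X=0,Y=2)
= 7/44 + 1/44 + 7/44
= 15/44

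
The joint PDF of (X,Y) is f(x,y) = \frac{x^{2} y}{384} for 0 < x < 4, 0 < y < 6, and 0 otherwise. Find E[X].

f_X(x) = ∫_0^6 \frac{x^{2} y}{384} dy = \frac{3 x^{2}}{64}
E[X] = ∫_0^4 x × (\frac{3 x^{2}}{64}) dx = 3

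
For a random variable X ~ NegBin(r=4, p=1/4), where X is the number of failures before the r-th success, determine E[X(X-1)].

E[X(X-1)] = E[X² - X] = E[X²] - E[X]
E[X] = 12
E[X²] = Var(X) + (E[X])² = 48 + (12)² = 192
E[X(X-1)] = 192 - 12 = 180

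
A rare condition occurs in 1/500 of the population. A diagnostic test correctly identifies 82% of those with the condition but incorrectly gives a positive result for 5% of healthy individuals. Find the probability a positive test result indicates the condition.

Let D = the rare event, + = positive/flagged.
P(D) = 1/500
P(+|D) = 82/100 = 41/50
P(+|D') = 5/100 = 1/20
P(+) = P(+|D)P(D) + P(+|D')P(D')
     = \frac{41}{50} × \frac{1}{500} + \frac{1}{20} × \frac{499}{500}
     = \frac{2577}{50000}
P(D|+) = P(+|D)P(D)/P(+) = \frac{82}{2577}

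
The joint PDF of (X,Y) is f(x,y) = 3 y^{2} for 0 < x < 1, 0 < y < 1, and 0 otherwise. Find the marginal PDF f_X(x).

f_X(x) = ∫_0^1 f(x,y) dy
= ∫_0^1 3 y^{2} dy
= 1 for 0 < x < 1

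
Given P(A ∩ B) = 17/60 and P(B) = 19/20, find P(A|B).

P(A|B) = P(A ∩ B) / P(B)
= (17/60) / (19/20)
= 17/57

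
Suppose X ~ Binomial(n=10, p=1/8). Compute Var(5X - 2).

For X ~ Binomial(n=10, p=1/8):
Var(X) = \frac{35}{32}
Var(5X - 2) = (5)² × Var(X) = 25 × \frac{35}{32} = \frac{875}{32}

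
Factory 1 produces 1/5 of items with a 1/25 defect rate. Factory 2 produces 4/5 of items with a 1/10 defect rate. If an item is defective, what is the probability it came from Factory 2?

Using Bayes' theorem:
P(F1) = 1/5, P(D|F1) = 1/25
P(F2) = 4/5, P(D|F2) = 1/10
P(D) = P(D|F1)P(F1) + P(D|F2)P(F2)
     = \frac{11}{125}
P(F2|D) = P(D|F2)P(F2) / P(D)
= \frac{10}{11}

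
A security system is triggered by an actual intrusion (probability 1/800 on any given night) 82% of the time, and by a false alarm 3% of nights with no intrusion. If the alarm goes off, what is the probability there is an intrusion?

Let D = the rare event, + = positive/flagged.
P(D) = 1/800
P(+|D) = 82/100 = 41/50
P(+|D') = 3/100
P(+) = P(+|D)P(D) + P(+|D')P(D')
     = \frac{41}{50} × \frac{1}{800} + \frac{3}{100} × \frac{799}{800}
     = \frac{2479}{80000}
P(D|+) = P(+|D)P(D)/P(+) = \frac{82}{2479}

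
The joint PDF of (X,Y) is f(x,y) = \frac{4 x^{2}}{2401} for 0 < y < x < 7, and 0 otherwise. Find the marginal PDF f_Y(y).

f_Y(y) = ∫_y^7 \frac{4 x^{2}}{2401} dx = \frac{4}{21} - \frac{4 y^{3}}{7203}
for 0 < y < 7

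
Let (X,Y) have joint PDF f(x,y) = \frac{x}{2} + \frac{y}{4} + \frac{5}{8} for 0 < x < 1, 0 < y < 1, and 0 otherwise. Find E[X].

E[X] = ∫_0^1 ∫_0^1 x × f(x,y) dy dx
= ∫_0^1 ∫_0^1 x × (\frac{x}{2} + \frac{y}{4} + \frac{5}{8}) dy dx
= \frac{13}{24}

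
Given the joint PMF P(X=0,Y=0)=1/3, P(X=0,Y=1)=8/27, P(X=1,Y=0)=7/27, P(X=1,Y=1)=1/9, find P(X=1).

P(X=1) = P(X=1,Y=0) + P(X=1,Y=1)
= 7/27 + 1/9
= 10/27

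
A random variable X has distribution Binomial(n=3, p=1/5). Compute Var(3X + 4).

For X ~ Binomial(n=3, p=1/5):
Var(X) = \frac{12}{25}
Var(3X + 4) = (3)² × Var(X) = 9 × \frac{12}{25} = \frac{108}{25}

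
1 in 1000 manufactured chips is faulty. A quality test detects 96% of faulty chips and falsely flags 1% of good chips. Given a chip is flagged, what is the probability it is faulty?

Let D = the rare event, + = positive/flagged.
P(D) = 1/1000
P(+|D) = 96/100 = 24/25
P(+|D') = 1/100
P(+) = P(+|D)P(D) + P(+|D')P(D')
     = \frac{24}{25} × \frac{1}{1000} + \frac{1}{100} × \frac{999}{1000}
     = \frac{219}{20000}
P(D|+) = P(+|D)P(D)/P(+) = \frac{32}{365}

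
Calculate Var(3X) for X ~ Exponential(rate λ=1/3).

For X ~ Exponential(rate λ=1/3):
Var(X) = 9
Var(3X) = (3)² × Var(X) = 9 × 9 = 81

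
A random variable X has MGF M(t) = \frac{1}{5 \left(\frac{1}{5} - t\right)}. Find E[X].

To find E[X], compute M^(1)(0):
M^(1)(t) = \frac{1}{5 \left(\frac{1}{5} - t\right)^{2}}
M^(1)(0) = 5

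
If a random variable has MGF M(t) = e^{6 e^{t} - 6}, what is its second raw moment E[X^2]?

To find E[X^2], compute M^(2)(0):
M^(1)(t) = 6 e^{t} e^{6 e^{t} - 6}
M^(2)(t) = 36 e^{2 t} e^{6 e^{t} - 6} + 6 e^{t} e^{6 e^{t} - 6}
M^(2)(0) = 42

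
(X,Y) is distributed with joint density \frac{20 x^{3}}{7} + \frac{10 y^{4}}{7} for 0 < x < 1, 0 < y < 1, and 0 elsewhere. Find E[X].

E[X] = ∫_0^1 ∫_0^1 x × f(x,y) dy dx
= ∫_0^1 ∫_0^1 x × (\frac{20 x^{3}}{7} + \frac{10 y^{4}}{7}) dy dx
= \frac{5}{7}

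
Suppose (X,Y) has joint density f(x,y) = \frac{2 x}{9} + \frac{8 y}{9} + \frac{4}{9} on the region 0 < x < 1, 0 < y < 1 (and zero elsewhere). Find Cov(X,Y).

E[XY] = ∫∫ xy × f(x,y) dx dy = \frac{8}{27}
E[X] = \frac{14}{27}
E[Y] = \frac{31}{54}
Cov(X,Y) = E[XY] - E[X]E[Y] = - \frac{1}{729}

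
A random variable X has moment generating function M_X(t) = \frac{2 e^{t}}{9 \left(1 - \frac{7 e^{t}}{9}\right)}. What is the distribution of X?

The MGF M(t) = \frac{2 e^{t}}{9 \left(1 - \frac{7 e^{t}}{9}\right)} is the standard form for the Geometric distribution.
Comparing with the known MGF formula identifies: Geometric(p=2/9), X = trial number of first success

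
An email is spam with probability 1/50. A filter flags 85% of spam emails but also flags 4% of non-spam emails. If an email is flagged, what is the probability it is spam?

Let D = the rare event, + = positive/flagged.
P(D) = 1/50
P(+|D) = 85/100 = 17/20
P(+|D') = 4/100 = 1/25
P(+) = P(+|D)P(D) + P(+|D')P(D')
     = \frac{17}{20} × \frac{1}{50} + \frac{1}{25} × \frac{49}{50}
     = \frac{281}{5000}
P(D|+) = P(+|D)P(D)/P(+) = \frac{85}{281}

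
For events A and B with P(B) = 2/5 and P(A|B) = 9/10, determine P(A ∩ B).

By definition, P(A|B) = P(A ∩ B) / P(B)
So P(A ∩ B) = P(A|B) × P(B)
= 9/10 × 2/5
= 9/25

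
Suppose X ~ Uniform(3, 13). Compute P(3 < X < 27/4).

P(3 < X < 27/4) = ∫_{3}^{27/4} f(x) dx
where f(x) = \frac{1}{10}
= \frac{3}{8}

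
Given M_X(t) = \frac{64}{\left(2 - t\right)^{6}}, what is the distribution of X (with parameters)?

The MGF M(t) = \frac{64}{\left(2 - t\right)^{6}} is the standard form for the Gamma distribution.
Comparing with the known MGF formula identifies: Gamma(shape α=6, rate β=2)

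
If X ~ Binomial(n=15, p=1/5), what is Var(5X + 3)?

For X ~ Binomial(n=15, p=1/5):
Var(X) = \frac{12}{5}
Var(5X + 3) = (5)² × Var(X) = 25 × \frac{12}{5} = 60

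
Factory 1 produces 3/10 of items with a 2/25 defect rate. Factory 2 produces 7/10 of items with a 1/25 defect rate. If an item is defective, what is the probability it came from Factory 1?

Using Bayes' theorem:
P(F1) = 3/10, P(D|F1) = 2/25
P(F2) = 7/10, P(D|F2) = 1/25
P(D) = P(D|F1)P(F1) + P(D|F2)P(F2)
     = \frac{13}{250}
P(F1|D) = P(D|F1)P(F1) / P(D)
= \frac{6}{13}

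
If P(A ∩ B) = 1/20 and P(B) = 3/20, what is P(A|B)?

P(A|B) = P(A ∩ B) / P(B)
= (1/20) / (3/20)
= 1/3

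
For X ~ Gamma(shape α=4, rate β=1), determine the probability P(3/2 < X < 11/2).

P(3/2 < X < 11/2) = ∫_{3/2}^{11/2} f(x) dx
where f(x) = \frac{x^{3} e^{- x}}{6}
= \frac{-2369 + 201 e^{4}}{48 e^{\frac{11}{2}}}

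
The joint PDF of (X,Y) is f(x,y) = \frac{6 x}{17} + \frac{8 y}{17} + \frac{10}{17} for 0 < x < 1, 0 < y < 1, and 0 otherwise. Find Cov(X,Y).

E[XY] = ∫∫ xy × f(x,y) dx dy = \frac{29}{102}
E[X] = \frac{9}{17}
E[Y] = \frac{55}{102}
Cov(X,Y) = E[XY] - E[X]E[Y] = - \frac{1}{867}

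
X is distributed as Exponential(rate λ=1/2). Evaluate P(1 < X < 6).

P(1 < X < 6) = ∫_{1}^{6} f(x) dx
where f(x) = \frac{e^{- \frac{x}{2}}}{2}
= - \frac{1}{e^{3}} + e^{- \frac{1}{2}}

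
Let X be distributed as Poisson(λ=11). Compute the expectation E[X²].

Using the identity E[X²] = Var(X) + (E[X])²:
E[X] = 11
Var(X) = 11
E[X²] = 11 + (11)²
= 132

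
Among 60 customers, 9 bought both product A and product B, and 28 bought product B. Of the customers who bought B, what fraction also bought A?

P(A ∩ B) = 9/60 = 3/20
P(B) = 28/60 = 7/15
P(A|B) = P(A ∩ B) / P(B) = (3/20) / (7/15) = 9/28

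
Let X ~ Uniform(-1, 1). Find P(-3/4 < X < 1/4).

P(-3/4 < X < 1/4) = ∫_{-3/4}^{1/4} f(x) dx
where f(x) = \frac{1}{2}
= \frac{1}{2}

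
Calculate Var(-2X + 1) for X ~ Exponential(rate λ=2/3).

For X ~ Exponential(rate λ=2/3):
Var(X) = \frac{9}{4}
Var(-2X + 1) = (-2)² × Var(X) = 4 × \frac{9}{4} = 9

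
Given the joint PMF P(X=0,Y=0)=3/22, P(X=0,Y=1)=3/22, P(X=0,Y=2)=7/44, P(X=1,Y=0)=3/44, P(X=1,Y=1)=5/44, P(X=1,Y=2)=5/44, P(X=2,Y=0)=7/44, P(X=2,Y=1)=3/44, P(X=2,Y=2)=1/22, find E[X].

First find marginal of X:
P(X=0) = 19/44
P(X=1) = 13/44
P(X=2) = 3/11
E[X] = 0 × 19/44 + 1 × 13/44 + 2 × 3/11 = 37/44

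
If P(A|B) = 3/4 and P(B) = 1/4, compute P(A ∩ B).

By definition, P(A|B) = P(A ∩ B) / P(B)
So P(A ∩ B) = P(A|B) × P(B)
= 3/4 × 1/4
= 3/16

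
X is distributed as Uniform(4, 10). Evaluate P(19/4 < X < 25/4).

P(19/4 < X < 25/4) = ∫_{19/4}^{25/4} f(x) dx
where f(x) = \frac{1}{6}
= \frac{1}{4}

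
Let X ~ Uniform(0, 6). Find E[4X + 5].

For X ~ Uniform(0, 6):
E[X] = 3
E[4X + 5] = 4 × E[X] + 5 = 17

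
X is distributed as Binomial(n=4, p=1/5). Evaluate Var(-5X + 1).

For X ~ Binomial(n=4, p=1/5):
Var(X) = \frac{16}{25}
Var(-5X + 1) = (-5)² × Var(X) = 25 × \frac{16}{25} = 16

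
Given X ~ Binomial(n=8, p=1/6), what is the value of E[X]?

For X ~ Binomial(n=8, p=1/6), the expected value is:
E[X] = \frac{4}{3}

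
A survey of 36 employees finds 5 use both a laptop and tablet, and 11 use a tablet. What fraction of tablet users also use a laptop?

P(A ∩ B) = 5/36
P(B) = 11/36
P(A|B) = P(A ∩ B) / P(B) = (5/36) / (11/36) = 5/11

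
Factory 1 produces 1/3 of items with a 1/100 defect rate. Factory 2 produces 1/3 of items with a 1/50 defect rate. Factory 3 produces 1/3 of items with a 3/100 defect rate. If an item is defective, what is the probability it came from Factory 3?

Using Bayes' theorem:
P(F1) = 1/3, P(D|F1) = 1/100
P(F2) = 1/3, P(D|F2) = 1/50
P(F3) = 1/3, P(D|F3) = 3/100
P(D) = P(D|F1)P(F1) + P(D|F2)P(F2) + P(D|F3)P(F3)
     = \frac{1}{50}
P(F3|D) = P(D|F3)P(F3) / P(D)
= \frac{1}{2}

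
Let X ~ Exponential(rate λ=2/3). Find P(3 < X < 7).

P(3 < X < 7) = ∫_{3}^{7} f(x) dx
where f(x) = \frac{2 e^{- \frac{2 x}{3}}}{3}
= - \frac{1}{e^{\frac{14}{3}}} + e^{-2}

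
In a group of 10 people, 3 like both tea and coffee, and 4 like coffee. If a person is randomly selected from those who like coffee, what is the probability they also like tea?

P(A ∩ B) = 3/10
P(B) = 4/10 = 2/5
P(A|B) = P(A ∩ B) / P(B) = (3/10) / (2/5) = 3/4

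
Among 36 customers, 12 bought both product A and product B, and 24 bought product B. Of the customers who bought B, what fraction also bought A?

P(A ∩ B) = 12/36 = 1/3
P(B) = 24/36 = 2/3
P(A|B) = P(A ∩ B) / P(B) = (1/3) / (2/3) = 1/2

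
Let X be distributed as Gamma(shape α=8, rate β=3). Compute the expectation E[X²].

Using the identity E[X²] = Var(X) + (E[X])²:
E[X] = \frac{8}{3}
Var(X) = \frac{8}{9}
E[X²] = \frac{8}{9} + (\frac{8}{3})²
= 8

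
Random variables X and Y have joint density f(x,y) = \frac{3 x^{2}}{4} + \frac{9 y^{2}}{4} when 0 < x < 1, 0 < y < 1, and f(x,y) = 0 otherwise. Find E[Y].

E[Y] = ∫_0^1 ∫_0^1 y × f(x,y) dx dy
= \frac{11}{16}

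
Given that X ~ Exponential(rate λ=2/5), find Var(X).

For X ~ Exponential(rate λ=2/5):
Var(X) = \frac{25}{4}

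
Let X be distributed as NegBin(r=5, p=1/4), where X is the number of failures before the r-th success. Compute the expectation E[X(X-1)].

E[X(X-1)] = E[X² - X] = E[X²] - E[X]
E[X] = 15
E[X²] = Var(X) + (E[X])² = 60 + (15)² = 285
E[X(X-1)] = 285 - 15 = 270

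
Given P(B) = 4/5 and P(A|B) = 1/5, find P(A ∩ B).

By definition, P(A|B) = P(A ∩ B) / P(B)
So P(A ∩ B) = P(A|B) × P(B)
= 1/5 × 4/5
= 4/25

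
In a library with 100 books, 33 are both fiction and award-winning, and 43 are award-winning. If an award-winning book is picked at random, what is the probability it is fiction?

P(A ∩ B) = 33/100
P(B) = 43/100
P(A|B) = P(A ∩ B) / P(B) = (33/100) / (43/100) = 33/43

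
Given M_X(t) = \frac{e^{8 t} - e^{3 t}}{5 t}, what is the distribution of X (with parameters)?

The MGF M(t) = \frac{e^{8 t} - e^{3 t}}{5 t} is the standard form for the Uniform distribution.
Comparing with the known MGF formula identifies: Uniform(3, 8)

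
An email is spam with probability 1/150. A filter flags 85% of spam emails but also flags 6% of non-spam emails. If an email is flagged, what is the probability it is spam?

Let D = the rare event, + = positive/flagged.
P(D) = 1/150
P(+|D) = 85/100 = 17/20
P(+|D') = 6/100 = 3/50
P(+) = P(+|D)P(D) + P(+|D')P(D')
     = \frac{17}{20} × \frac{1}{150} + \frac{3}{50} × \frac{149}{150}
     = \frac{979}{15000}
P(D|+) = P(+|D)P(D)/P(+) = \frac{85}{979}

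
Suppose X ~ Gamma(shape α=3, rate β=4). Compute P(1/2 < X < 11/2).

P(1/2 < X < 11/2) = ∫_{1/2}^{11/2} f(x) dx
where f(x) = 32 x^{2} e^{- 4 x}
= \frac{5 \left(-53 + e^{20}\right)}{e^{22}}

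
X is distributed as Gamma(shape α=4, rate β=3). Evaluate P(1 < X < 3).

P(1 < X < 3) = ∫_{1}^{3} f(x) dx
where f(x) = \frac{27 x^{3} e^{- 3 x}}{2}
= \frac{-172 + 13 e^{6}}{e^{9}}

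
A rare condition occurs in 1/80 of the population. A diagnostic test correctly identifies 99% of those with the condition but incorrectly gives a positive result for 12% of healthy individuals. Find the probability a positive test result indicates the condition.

Let D = the rare event, + = positive/flagged.
P(D) = 1/80
P(+|D) = 99/100
P(+|D') = 12/100 = 3/25
P(+) = P(+|D)P(D) + P(+|D')P(D')
     = \frac{99}{100} × \frac{1}{80} + \frac{3}{25} × \frac{79}{80}
     = \frac{1047}{8000}
P(D|+) = P(+|D)P(D)/P(+) = \frac{33}{349}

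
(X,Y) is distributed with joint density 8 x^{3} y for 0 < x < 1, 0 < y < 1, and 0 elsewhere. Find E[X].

E[X] = ∫_0^1 ∫_0^1 x × f(x,y) dy dx
= ∫_0^1 ∫_0^1 x × (8 x^{3} y) dy dx
= \frac{4}{5}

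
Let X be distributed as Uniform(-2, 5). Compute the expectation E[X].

For X ~ Uniform(-2, 5), the expected value is:
E[X] = \frac{3}{2}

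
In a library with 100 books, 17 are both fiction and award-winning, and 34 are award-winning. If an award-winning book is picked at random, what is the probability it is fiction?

P(A ∩ B) = 17/100
P(B) = 34/100 = 17/50
P(A|B) = P(A ∩ B) / P(B) = (17/100) / (17/50) = 1/2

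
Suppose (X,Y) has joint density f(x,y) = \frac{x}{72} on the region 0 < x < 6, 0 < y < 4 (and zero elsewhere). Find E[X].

f_X(x) = ∫_0^4 \frac{x}{72} dy = \frac{x}{18}
E[X] = ∫_0^6 x × (\frac{x}{18}) dx = 4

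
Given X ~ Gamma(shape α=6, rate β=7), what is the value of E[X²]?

Using the identity E[X²] = Var(X) + (E[X])²:
E[X] = \frac{6}{7}
Var(X) = \frac{6}{49}
E[X²] = \frac{6}{49} + (\frac{6}{7})²
= \frac{6}{7}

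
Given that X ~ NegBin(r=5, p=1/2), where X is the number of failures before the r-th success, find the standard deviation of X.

For X ~ NegBin(r=5, p=1/2), where X is the number of failures before the r-th success:
Var(X) = 10
SD(X) = √(Var(X)) = √(10) = \sqrt{10}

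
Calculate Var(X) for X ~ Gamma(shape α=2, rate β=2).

For X ~ Gamma(shape α=2, rate β=2):
Var(X) = \frac{1}{2}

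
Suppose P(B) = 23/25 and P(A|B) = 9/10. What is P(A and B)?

By definition, P(A|B) = P(A ∩ B) / P(B)
So P(A ∩ B) = P(A|B) × P(B)
= 9/10 × 23/25
= 207/250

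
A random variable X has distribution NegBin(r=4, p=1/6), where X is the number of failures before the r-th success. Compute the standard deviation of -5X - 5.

For X ~ NegBin(r=4, p=1/6), where X is the number of failures before the r-th success:
Var(X) = 120
SD(X) = √(Var(X)) = √(120) = 2 \sqrt{30}
SD(-5X - 5) = |-5| × SD(X) = 5 × 2 \sqrt{30} = 10 \sqrt{30}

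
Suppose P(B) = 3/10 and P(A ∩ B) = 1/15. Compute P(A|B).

P(A|B) = P(A ∩ B) / P(B)
= (1/15) / (3/10)
= 2/9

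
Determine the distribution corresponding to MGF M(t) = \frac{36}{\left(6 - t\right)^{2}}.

The MGF M(t) = \frac{36}{\left(6 - t\right)^{2}} is the standard form for the Gamma distribution.
Comparing with the known MGF formula identifies: Gamma(shape α=2, rate β=6)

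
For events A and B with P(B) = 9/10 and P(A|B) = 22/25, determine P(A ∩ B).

By definition, P(A|B) = P(A ∩ B) / P(B)
So P(A ∩ B) = P(A|B) × P(B)
= 22/25 × 9/10
= 99/125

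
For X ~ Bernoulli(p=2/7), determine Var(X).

For X ~ Bernoulli(p=2/7):
Var(X) = \frac{10}{49}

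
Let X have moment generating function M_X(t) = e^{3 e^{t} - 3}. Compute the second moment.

To find E[X^2], compute M^(2)(0):
M^(1)(t) = 3 e^{t} e^{3 e^{t} - 3}
M^(2)(t) = 9 e^{2 t} e^{3 e^{t} - 3} + 3 e^{t} e^{3 e^{t} - 3}
M^(2)(0) = 12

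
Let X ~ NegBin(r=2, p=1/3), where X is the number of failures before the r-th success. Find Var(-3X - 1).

For X ~ NegBin(r=2, p=1/3), where X is the number of failures before the r-th success:
Var(X) = 12
Var(-3X - 1) = (-3)² × Var(X) = 9 × 12 = 108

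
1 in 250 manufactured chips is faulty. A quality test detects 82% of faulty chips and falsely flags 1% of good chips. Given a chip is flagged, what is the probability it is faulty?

Let D = the rare event, + = positive/flagged.
P(D) = 1/250
P(+|D) = 82/100 = 41/50
P(+|D') = 1/100
P(+) = P(+|D)P(D) + P(+|D')P(D')
     = \frac{41}{50} × \frac{1}{250} + \frac{1}{100} × \frac{249}{250}
     = \frac{331}{25000}
P(D|+) = P(+|D)P(D)/P(+) = \frac{82}{331}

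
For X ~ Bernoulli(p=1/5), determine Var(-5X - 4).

For X ~ Bernoulli(p=1/5):
Var(X) = \frac{4}{25}
Var(-5X - 4) = (-5)² × Var(X) = 25 × \frac{4}{25} = 4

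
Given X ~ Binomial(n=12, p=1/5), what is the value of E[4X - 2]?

For X ~ Binomial(n=12, p=1/5):
E[X] = \frac{12}{5}
E[4X - 2] = 4 × E[X] - 2 = \frac{38}{5}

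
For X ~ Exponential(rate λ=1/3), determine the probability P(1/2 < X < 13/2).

P(1/2 < X < 13/2) = ∫_{1/2}^{13/2} f(x) dx
where f(x) = \frac{e^{- \frac{x}{3}}}{3}
= - \frac{1 - e^{2}}{e^{\frac{13}{6}}}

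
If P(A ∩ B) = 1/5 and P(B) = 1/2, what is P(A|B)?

P(A|B) = P(A ∩ B) / P(B)
= (1/5) / (1/2)
= 2/5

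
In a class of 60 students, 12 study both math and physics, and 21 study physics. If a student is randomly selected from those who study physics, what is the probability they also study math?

P(A ∩ B) = 12/60 = 1/5
P(B) = 21/60 = 7/20
P(A|B) = P(A ∩ B) / P(B) = (1/5) / (7/20) = 4/7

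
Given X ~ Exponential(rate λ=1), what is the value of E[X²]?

Using the identity E[X²] = Var(X) + (E[X])²:
E[X] = 1
Var(X) = 1
E[X²] = 1 + (1)²
= 2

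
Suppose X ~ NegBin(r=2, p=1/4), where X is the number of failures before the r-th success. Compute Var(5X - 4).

For X ~ NegBin(r=2, p=1/4), where X is the number of failures before the r-th success:
Var(X) = 24
Var(5X - 4) = (5)² × Var(X) = 25 × 24 = 600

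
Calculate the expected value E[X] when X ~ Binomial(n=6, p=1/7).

For X ~ Binomial(n=6, p=1/7), the expected value is:
E[X] = \frac{6}{7}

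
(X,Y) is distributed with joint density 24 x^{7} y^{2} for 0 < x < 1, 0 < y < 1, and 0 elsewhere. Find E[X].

E[X] = ∫_0^1 ∫_0^1 x × f(x,y) dy dx
= ∫_0^1 ∫_0^1 x × (24 x^{7} y^{2}) dy dx
= \frac{8}{9}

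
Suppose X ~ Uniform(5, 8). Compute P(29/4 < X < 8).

P(29/4 < X < 8) = ∫_{29/4}^{8} f(x) dx
where f(x) = \frac{1}{3}
= \frac{1}{4}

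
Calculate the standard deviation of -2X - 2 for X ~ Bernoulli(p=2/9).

For X ~ Bernoulli(p=2/9):
Var(X) = \frac{14}{81}
SD(X) = √(Var(X)) = √(\frac{14}{81}) = \frac{\sqrt{14}}{9}
SD(-2X - 2) = |-2| × SD(X) = 2 × \frac{\sqrt{14}}{9} = \frac{2 \sqrt{14}}{9}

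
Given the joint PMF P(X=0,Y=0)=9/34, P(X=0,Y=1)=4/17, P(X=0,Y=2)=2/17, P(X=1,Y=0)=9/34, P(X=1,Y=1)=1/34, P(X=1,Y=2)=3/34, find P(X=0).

P(X=0) = P(X=0,Y=0) + P(X=0,Y=1) + P(X=0,Y=2)
= 9/34 + 4/17 + 2/17
= 21/34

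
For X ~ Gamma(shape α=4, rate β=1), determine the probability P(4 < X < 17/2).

P(4 < X < 17/2) = ∫_{4}^{17/2} f(x) dx
where f(x) = \frac{x^{3} e^{- x}}{6}
= - \frac{7103}{48 e^{\frac{17}{2}}} + \frac{71}{3 e^{4}}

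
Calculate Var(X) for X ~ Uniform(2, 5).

For X ~ Uniform(2, 5):
Var(X) = \frac{3}{4}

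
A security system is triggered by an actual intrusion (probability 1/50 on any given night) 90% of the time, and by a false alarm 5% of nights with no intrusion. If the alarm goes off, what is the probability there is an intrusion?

Let D = the rare event, + = positive/flagged.
P(D) = 1/50
P(+|D) = 90/100 = 9/10
P(+|D') = 5/100 = 1/20
P(+) = P(+|D)P(D) + P(+|D')P(D')
     = \frac{9}{10} × \frac{1}{50} + \frac{1}{20} × \frac{49}{50}
     = \frac{67}{1000}
P(D|+) = P(+|D)P(D)/P(+) = \frac{18}{67}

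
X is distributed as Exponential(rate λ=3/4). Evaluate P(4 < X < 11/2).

P(4 < X < 11/2) = ∫_{4}^{11/2} f(x) dx
where f(x) = \frac{3 e^{- \frac{3 x}{4}}}{4}
= - \frac{1}{e^{\frac{33}{8}}} + e^{-3}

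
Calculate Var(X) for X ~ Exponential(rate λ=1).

For X ~ Exponential(rate λ=1):
Var(X) = 1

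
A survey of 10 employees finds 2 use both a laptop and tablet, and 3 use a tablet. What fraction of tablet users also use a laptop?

P(A ∩ B) = 2/10 = 1/5
P(B) = 3/10
P(A|B) = P(A ∩ B) / P(B) = (1/5) / (3/10) = 2/3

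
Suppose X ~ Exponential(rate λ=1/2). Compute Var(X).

For X ~ Exponential(rate λ=1/2):
Var(X) = 4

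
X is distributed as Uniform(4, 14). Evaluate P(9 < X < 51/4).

P(9 < X < 51/4) = ∫_{9}^{51/4} f(x) dx
where f(x) = \frac{1}{10}
= \frac{3}{8}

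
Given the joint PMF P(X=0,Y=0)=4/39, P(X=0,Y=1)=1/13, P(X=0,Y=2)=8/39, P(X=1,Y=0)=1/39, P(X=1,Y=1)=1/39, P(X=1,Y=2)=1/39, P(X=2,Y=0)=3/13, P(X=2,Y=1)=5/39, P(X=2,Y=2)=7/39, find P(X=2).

P(X=2) = P(X=2,Y=0) + P(X=2,Y=1) + P(X=2,Y=2)
= 3/13 + 5/39 + 7/39
= 7/13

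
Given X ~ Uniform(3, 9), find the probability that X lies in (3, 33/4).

P(3 < X < 33/4) = ∫_{3}^{33/4} f(x) dx
where f(x) = \frac{1}{6}
= \frac{7}{8}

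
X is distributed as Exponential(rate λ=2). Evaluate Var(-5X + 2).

For X ~ Exponential(rate λ=2):
Var(X) = \frac{1}{4}
Var(-5X + 2) = (-5)² × Var(X) = 25 × \frac{1}{4} = \frac{25}{4}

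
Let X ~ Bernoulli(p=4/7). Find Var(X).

For X ~ Bernoulli(p=4/7):
Var(X) = \frac{12}{49}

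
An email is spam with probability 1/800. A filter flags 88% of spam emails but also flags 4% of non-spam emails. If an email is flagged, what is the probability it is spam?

Let D = the rare event, + = positive/flagged.
P(D) = 1/800
P(+|D) = 88/100 = 22/25
P(+|D') = 4/100 = 1/25
P(+) = P(+|D)P(D) + P(+|D')P(D')
     = \frac{22}{25} × \frac{1}{800} + \frac{1}{25} × \frac{799}{800}
     = \frac{821}{20000}
P(D|+) = P(+|D)P(D)/P(+) = \frac{22}{821}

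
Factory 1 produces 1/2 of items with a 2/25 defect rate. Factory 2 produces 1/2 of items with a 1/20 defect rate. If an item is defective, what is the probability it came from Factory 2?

Using Bayes' theorem:
P(F1) = 1/2, P(D|F1) = 2/25
P(F2) = 1/2, P(D|F2) = 1/20
P(D) = P(D|F1)P(F1) + P(D|F2)P(F2)
     = \frac{13}{200}
P(F2|D) = P(D|F2)P(F2) / P(D)
= \frac{5}{13}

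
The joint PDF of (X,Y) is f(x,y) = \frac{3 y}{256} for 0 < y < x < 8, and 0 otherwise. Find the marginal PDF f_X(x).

f_X(x) = ∫_0^x \frac{3 y}{256} dy = \frac{3 x^{2}}{512}
for 0 < x < 8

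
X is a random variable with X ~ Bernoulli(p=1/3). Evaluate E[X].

For X ~ Bernoulli(p=1/3), the expected value is:
E[X] = \frac{1}{3}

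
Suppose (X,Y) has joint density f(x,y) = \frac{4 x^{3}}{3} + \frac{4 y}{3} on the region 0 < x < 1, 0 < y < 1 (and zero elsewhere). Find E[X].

E[X] = ∫_0^1 ∫_0^1 x × f(x,y) dy dx
= ∫_0^1 ∫_0^1 x × (\frac{4 x^{3}}{3} + \frac{4 y}{3}) dy dx
= \frac{3}{5}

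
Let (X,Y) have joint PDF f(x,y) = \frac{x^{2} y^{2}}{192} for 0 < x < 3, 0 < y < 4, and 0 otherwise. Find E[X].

f_X(x) = ∫_0^4 \frac{x^{2} y^{2}}{192} dy = \frac{x^{2}}{9}
E[X] = ∫_0^3 x × (\frac{x^{2}}{9}) dx = \frac{9}{4}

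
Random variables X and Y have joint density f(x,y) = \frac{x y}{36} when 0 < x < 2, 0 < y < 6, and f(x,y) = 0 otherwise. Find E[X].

f_X(x) = ∫_0^6 \frac{x y}{36} dy = \frac{x}{2}
E[X] = ∫_0^2 x × (\frac{x}{2}) dx = \frac{4}{3}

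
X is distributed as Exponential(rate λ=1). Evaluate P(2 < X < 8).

P(2 < X < 8) = ∫_{2}^{8} f(x) dx
where f(x) = e^{- x}
= - \frac{1 - e^{6}}{e^{8}}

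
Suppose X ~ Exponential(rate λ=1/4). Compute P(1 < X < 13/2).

P(1 < X < 13/2) = ∫_{1}^{13/2} f(x) dx
where f(x) = \frac{e^{- \frac{x}{4}}}{4}
= - \frac{1}{e^{\frac{13}{8}}} + e^{- \frac{1}{4}}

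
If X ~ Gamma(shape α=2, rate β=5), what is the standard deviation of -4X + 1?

For X ~ Gamma(shape α=2, rate β=5):
Var(X) = \frac{2}{25}
SD(X) = √(Var(X)) = √(\frac{2}{25}) = \frac{\sqrt{2}}{5}
SD(-4X + 1) = |-4| × SD(X) = 4 × \frac{\sqrt{2}}{5} = \frac{4 \sqrt{2}}{5}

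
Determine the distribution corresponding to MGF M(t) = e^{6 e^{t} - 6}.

The MGF M(t) = e^{6 e^{t} - 6} is the standard form for the Poisson distribution.
Comparing with the known MGF formula identifies: Poisson(λ=6)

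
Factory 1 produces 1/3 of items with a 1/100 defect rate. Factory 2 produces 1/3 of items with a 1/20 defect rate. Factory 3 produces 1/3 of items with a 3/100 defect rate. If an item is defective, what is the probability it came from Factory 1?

Using Bayes' theorem:
P(F1) = 1/3, P(D|F1) = 1/100
P(F2) = 1/3, P(D|F2) = 1/20
P(F3) = 1/3, P(D|F3) = 3/100
P(D) = P(D|F1)P(F1) + P(D|F2)P(F2) + P(D|F3)P(F3)
     = \frac{3}{100}
P(F1|D) = P(D|F1)P(F1) / P(D)
= \frac{1}{9}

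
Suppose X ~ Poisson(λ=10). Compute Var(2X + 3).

For X ~ Poisson(λ=10):
Var(X) = 10
Var(2X + 3) = (2)² × Var(X) = 4 × 10 = 40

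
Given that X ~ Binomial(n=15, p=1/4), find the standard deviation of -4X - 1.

For X ~ Binomial(n=15, p=1/4):
Var(X) = \frac{45}{16}
SD(X) = √(Var(X)) = √(\frac{45}{16}) = \frac{3 \sqrt{5}}{4}
SD(-4X - 1) = |-4| × SD(X) = 4 × \frac{3 \sqrt{5}}{4} = 3 \sqrt{5}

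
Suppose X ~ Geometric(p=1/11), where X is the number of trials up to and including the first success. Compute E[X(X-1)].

E[X(X-1)] = E[X² - X] = E[X²] - E[X]
E[X] = 11
E[X²] = Var(X) + (E[X])² = 110 + (11)² = 231
E[X(X-1)] = 231 - 11 = 220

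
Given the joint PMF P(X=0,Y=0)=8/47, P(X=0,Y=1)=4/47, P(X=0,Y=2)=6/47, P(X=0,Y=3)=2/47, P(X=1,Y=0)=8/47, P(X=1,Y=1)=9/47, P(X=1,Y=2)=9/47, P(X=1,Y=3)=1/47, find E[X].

First find marginal of X:
P(X=0) = 20/47
P(X=1) = 27/47
E[X] = 0 × 20/47 + 1 × 27/47 = 27/47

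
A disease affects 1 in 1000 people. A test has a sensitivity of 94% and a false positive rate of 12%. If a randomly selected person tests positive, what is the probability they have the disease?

Let D = the rare event, + = positive/flagged.
P(D) = 1/1000
P(+|D) = 94/100 = 47/50
P(+|D') = 12/100 = 3/25
P(+) = P(+|D)P(D) + P(+|D')P(D')
     = \frac{47}{50} × \frac{1}{1000} + \frac{3}{25} × \frac{999}{1000}
     = \frac{6041}{50000}
P(D|+) = P(+|D)P(D)/P(+) = \frac{47}{6041}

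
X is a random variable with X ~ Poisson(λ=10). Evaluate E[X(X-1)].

E[X(X-1)] = E[X² - X] = E[X²] - E[X]
E[X] = 10
E[X²] = Var(X) + (E[X])² = 10 + (10)² = 110
E[X(X-1)] = 110 - 10 = 100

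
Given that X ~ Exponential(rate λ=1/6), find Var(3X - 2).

For X ~ Exponential(rate λ=1/6):
Var(X) = 36
Var(3X - 2) = (3)² × Var(X) = 9 × 36 = 324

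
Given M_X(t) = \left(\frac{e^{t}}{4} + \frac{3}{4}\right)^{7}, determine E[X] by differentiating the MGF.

To find E[X], compute M^(1)(0):
M^(1)(t) = \frac{7 \left(\frac{e^{t}}{4} + \frac{3}{4}\right)^{6} e^{t}}{4}
M^(1)(0) = \frac{7}{4}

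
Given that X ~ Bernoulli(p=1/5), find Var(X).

For X ~ Bernoulli(p=1/5):
Var(X) = \frac{4}{25}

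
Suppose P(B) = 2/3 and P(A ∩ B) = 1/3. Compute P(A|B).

P(A|B) = P(A ∩ B) / P(B)
= (1/3) / (2/3)
= 1/2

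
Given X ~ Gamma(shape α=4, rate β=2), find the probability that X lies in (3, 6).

P(3 < X < 6) = ∫_{3}^{6} f(x) dx
where f(x) = \frac{8 x^{3} e^{- 2 x}}{3}
= \frac{-373 + 61 e^{6}}{e^{12}}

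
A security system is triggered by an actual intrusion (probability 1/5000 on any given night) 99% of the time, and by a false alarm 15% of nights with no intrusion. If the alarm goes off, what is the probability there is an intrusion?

Let D = the rare event, + = positive/flagged.
P(D) = 1/5000
P(+|D) = 99/100
P(+|D') = 15/100 = 3/20
P(+) = P(+|D)P(D) + P(+|D')P(D')
     = \frac{99}{100} × \frac{1}{5000} + \frac{3}{20} × \frac{4999}{5000}
     = \frac{18771}{125000}
P(D|+) = P(+|D)P(D)/P(+) = \frac{33}{25028}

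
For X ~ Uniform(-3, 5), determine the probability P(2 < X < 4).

P(2 < X < 4) = ∫_{2}^{4} f(x) dx
where f(x) = \frac{1}{8}
= \frac{1}{4}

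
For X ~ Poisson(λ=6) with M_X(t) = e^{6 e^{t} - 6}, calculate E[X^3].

To find E[X^3], compute M^(3)(0):
M^(1)(t) = 6 e^{t} e^{6 e^{t} - 6}
M^(2)(t) = 36 e^{2 t} e^{6 e^{t} - 6} + 6 e^{t} e^{6 e^{t} - 6}
M^(3)(t) = 216 e^{3 t} e^{6 e^{t} - 6} + 108 e^{2 t} e^{6 e^{t} - 6} + 6 e^{t} e^{6 e^{t} - 6}
M^(3)(0) = 330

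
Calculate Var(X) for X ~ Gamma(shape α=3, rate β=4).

For X ~ Gamma(shape α=3, rate β=4):
Var(X) = \frac{3}{16}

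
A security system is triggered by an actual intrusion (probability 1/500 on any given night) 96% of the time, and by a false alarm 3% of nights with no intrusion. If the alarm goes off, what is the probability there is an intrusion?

Let D = the rare event, + = positive/flagged.
P(D) = 1/500
P(+|D) = 96/100 = 24/25
P(+|D') = 3/100
P(+) = P(+|D)P(D) + P(+|D')P(D')
     = \frac{24}{25} × \frac{1}{500} + \frac{3}{100} × \frac{499}{500}
     = \frac{1593}{50000}
P(D|+) = P(+|D)P(D)/P(+) = \frac{32}{531}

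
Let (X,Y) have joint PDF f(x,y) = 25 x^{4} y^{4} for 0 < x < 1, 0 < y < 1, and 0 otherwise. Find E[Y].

E[Y] = ∫_0^1 ∫_0^1 y × f(x,y) dx dy
= \frac{5}{6}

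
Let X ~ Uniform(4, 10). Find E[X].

For X ~ Uniform(4, 10), the expected value is:
E[X] = 7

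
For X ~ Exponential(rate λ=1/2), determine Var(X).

For X ~ Exponential(rate λ=1/2):
Var(X) = 4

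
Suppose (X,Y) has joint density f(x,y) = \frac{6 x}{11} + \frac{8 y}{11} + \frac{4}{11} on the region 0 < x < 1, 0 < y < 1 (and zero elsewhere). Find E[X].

E[X] = ∫_0^1 ∫_0^1 x × f(x,y) dy dx
= ∫_0^1 ∫_0^1 x × (\frac{6 x}{11} + \frac{8 y}{11} + \frac{4}{11}) dy dx
= \frac{6}{11}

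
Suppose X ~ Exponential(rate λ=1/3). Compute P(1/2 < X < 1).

P(1/2 < X < 1) = ∫_{1/2}^{1} f(x) dx
where f(x) = \frac{e^{- \frac{x}{3}}}{3}
= - \frac{1}{e^{\frac{1}{3}}} + e^{- \frac{1}{6}}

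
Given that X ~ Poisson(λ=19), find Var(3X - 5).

For X ~ Poisson(λ=19):
Var(X) = 19
Var(3X - 5) = (3)² × Var(X) = 9 × 19 = 171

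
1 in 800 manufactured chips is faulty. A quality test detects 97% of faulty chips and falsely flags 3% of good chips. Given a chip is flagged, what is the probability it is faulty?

Let D = the rare event, + = positive/flagged.
P(D) = 1/800
P(+|D) = 97/100
P(+|D') = 3/100
P(+) = P(+|D)P(D) + P(+|D')P(D')
     = \frac{97}{100} × \frac{1}{800} + \frac{3}{100} × \frac{799}{800}
     = \frac{1247}{40000}
P(D|+) = P(+|D)P(D)/P(+) = \frac{97}{2494}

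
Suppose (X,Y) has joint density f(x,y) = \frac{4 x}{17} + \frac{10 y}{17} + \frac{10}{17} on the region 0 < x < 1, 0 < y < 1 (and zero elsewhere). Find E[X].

E[X] = ∫_0^1 ∫_0^1 x × f(x,y) dy dx
= ∫_0^1 ∫_0^1 x × (\frac{4 x}{17} + \frac{10 y}{17} + \frac{10}{17}) dy dx
= \frac{53}{102}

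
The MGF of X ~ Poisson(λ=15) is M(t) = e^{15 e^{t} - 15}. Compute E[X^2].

To find E[X^2], compute M^(2)(0):
M^(1)(t) = 15 e^{t} e^{15 e^{t} - 15}
M^(2)(t) = 225 e^{2 t} e^{15 e^{t} - 15} + 15 e^{t} e^{15 e^{t} - 15}
M^(2)(0) = 240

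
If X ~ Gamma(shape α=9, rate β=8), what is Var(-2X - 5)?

For X ~ Gamma(shape α=9, rate β=8):
Var(X) = \frac{9}{64}
Var(-2X - 5) = (-2)² × Var(X) = 4 × \frac{9}{64} = \frac{9}{16}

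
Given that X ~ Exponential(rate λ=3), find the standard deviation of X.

For X ~ Exponential(rate λ=3):
Var(X) = \frac{1}{9}
SD(X) = √(Var(X)) = √(\frac{1}{9}) = \frac{1}{3}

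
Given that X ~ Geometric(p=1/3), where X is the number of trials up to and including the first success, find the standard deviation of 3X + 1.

For X ~ Geometric(p=1/3), where X is the number of trials up to and including the first success:
Var(X) = 6
SD(X) = √(Var(X)) = √(6) = \sqrt{6}
SD(3X + 1) = |3| × SD(X) = 3 × \sqrt{6} = 3 \sqrt{6}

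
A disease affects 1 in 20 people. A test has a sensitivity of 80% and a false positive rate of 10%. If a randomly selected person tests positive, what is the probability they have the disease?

Let D = the rare event, + = positive/flagged.
P(D) = 1/20
P(+|D) = 80/100 = 4/5
P(+|D') = 10/100 = 1/10
P(+) = P(+|D)P(D) + P(+|D')P(D')
     = \frac{4}{5} × \frac{1}{20} + \frac{1}{10} × \frac{19}{20}
     = \frac{27}{200}
P(D|+) = P(+|D)P(D)/P(+) = \frac{8}{27}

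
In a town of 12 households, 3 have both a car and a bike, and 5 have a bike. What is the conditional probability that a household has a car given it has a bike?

P(A ∩ B) = 3/12 = 1/4
P(B) = 5/12
P(A|B) = P(A ∩ B) / P(B) = (1/4) / (5/12) = 3/5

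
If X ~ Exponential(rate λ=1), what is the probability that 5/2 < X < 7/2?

P(5/2 < X < 7/2) = ∫_{5/2}^{7/2} f(x) dx
where f(x) = e^{- x}
= - \frac{1 - e}{e^{\frac{7}{2}}}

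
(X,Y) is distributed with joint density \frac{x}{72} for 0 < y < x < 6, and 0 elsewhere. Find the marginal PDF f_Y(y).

f_Y(y) = ∫_y^6 \frac{x}{72} dx = \frac{1}{4} - \frac{y^{2}}{144}
for 0 < y < 6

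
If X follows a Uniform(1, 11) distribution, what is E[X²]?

Using the identity E[X²] = Var(X) + (E[X])²:
E[X] = 6
Var(X) = \frac{25}{3}
E[X²] = \frac{25}{3} + (6)²
= \frac{133}{3}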